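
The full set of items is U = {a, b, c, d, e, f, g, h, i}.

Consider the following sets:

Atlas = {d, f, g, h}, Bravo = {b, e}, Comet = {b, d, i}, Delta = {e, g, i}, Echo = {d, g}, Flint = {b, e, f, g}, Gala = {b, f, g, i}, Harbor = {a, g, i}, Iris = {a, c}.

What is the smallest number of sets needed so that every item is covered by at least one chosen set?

4

Atlas and Delta and Flint and Iris together: Atlas ∪ Delta ∪ Flint ∪ Iris = {a, b, c, d, e, f, g, h, i} — every item is covered.
Only Atlas contains h, so Atlas is forced; the remaining 5 items need at least 3 more sets (each remaining set adds at most 2) — so at least 4 sets are needed, and 4 is optimal.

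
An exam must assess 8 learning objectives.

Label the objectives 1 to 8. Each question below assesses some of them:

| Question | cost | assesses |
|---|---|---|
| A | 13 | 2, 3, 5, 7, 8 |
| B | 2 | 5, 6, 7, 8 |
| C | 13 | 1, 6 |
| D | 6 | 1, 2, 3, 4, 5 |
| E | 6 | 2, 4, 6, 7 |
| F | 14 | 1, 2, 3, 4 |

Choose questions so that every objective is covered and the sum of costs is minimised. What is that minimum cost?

B, D together cover every objective (B ∪ D = {1, 2, 3, 4, 5, 6, 7, 8}); total cost 2 + 6 = 8.
No covering selection has total cost below 8.

8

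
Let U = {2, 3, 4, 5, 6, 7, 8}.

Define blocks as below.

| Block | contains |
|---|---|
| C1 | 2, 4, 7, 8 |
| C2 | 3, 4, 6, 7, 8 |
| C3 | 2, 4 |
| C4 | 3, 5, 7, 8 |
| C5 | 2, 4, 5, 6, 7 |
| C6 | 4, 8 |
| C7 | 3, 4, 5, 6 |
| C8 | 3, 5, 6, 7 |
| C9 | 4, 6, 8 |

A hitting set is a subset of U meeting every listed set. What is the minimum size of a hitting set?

2

The 2 points {3, 4} hit every block.
The blocks C6, C8 are pairwise disjoint, so any hitting set needs a separate point for each — at least 2. Hence 2 is optimal.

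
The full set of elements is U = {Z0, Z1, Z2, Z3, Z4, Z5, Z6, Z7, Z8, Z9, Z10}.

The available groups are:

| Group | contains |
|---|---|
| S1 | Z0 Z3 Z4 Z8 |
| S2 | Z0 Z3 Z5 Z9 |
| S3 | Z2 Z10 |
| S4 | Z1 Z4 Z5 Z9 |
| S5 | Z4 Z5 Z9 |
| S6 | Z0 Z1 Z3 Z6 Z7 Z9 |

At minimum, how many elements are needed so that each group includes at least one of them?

3

The 3 elements {Z2, Z3, Z9} hit every group.
No choice of 2 elements meets every group, so 3 is the minimum.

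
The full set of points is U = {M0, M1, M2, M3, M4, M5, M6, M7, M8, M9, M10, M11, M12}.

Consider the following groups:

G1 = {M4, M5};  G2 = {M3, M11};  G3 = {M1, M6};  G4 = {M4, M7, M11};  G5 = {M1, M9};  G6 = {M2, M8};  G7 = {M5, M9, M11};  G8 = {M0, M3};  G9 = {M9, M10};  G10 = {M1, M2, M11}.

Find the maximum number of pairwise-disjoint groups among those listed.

G1, G3, G6, G8, G9 are pairwise disjoint (G1={M4,M5}; G3={M1,M6}; G6={M2,M8}; G8={M0,M3}; G9={M9,M10}).
Every remaining group overlaps one of these, and no 6 of the listed groups are pairwise disjoint, so 5 is the maximum.

5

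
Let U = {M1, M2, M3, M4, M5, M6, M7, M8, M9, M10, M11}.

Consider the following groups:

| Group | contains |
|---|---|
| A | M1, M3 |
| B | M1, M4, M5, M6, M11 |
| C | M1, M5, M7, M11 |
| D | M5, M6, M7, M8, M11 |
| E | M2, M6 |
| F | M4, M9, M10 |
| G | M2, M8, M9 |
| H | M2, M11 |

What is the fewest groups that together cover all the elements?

Take {A, D, E, F}. Their union is {M1, M2, M3, M4, M5, M6, M7, M8, M9, M10, M11}, which is all 11 elements.
No 3 of the 8 groups cover everything (all 56 combinations miss at least one element), so 4 is optimal.

4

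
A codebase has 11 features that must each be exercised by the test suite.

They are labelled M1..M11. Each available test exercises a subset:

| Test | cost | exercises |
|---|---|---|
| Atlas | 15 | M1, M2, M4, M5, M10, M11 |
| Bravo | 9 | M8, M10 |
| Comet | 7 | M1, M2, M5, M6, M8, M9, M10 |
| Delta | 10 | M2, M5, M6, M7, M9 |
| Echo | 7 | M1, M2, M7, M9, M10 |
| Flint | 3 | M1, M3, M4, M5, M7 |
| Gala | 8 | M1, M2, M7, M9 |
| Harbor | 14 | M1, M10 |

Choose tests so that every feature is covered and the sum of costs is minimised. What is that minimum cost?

25

Atlas, Comet, Flint together cover every feature (Atlas ∪ Comet ∪ Flint = {M1, M2, M3, M4, M5, M6, M7, M8, M9, M10, M11}); total cost 15 + 7 + 3 = 25.
No covering selection has total cost below 25.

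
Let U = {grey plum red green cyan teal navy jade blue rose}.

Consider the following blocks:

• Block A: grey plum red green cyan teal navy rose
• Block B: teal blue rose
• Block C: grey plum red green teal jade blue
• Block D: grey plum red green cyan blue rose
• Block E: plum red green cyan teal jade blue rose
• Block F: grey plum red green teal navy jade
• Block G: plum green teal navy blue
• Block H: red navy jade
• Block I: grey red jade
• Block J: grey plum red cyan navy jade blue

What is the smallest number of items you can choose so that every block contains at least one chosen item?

Take T = {red, teal}. Each listed block contains at least one of these, so T is a hitting set of size 2.
The blocks B, H are pairwise disjoint, so any hitting set needs a separate item for each — at least 2. Hence 2 is optimal.

2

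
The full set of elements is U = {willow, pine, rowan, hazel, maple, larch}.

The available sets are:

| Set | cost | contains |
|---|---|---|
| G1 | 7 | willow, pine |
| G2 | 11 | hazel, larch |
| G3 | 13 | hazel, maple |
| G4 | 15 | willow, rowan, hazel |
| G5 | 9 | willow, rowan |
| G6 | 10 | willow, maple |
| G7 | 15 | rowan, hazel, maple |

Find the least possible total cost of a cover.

33

G1, G2, G7 together cover every element (G1 ∪ G2 ∪ G7 = {willow, pine, rowan, hazel, maple, larch}); total cost 7 + 11 + 15 = 33.
No covering selection has total cost below 33.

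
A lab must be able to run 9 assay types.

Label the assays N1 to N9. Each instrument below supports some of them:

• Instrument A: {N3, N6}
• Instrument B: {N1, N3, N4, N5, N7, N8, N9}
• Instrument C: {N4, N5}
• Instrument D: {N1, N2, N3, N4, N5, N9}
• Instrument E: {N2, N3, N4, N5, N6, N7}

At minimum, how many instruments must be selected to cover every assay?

B and E together: B ∪ E = {N1, N2, N3, N4, N5, N6, N7, N8, N9} — every assay is covered.
No single instrument has all 9 assays (the largest, B, has 7), so 2 is optimal.

2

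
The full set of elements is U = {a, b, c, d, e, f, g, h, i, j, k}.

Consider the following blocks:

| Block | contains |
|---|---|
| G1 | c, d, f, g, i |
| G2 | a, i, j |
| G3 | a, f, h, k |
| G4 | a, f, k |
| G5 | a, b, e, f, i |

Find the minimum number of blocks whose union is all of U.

4

Take {G1, G2, G3, G5}. Their union is {a, b, c, d, e, f, g, h, i, j, k}, which is all 11 elements.
No 3 of the 5 blocks cover everything (all 10 combinations miss at least one element), so 4 is optimal.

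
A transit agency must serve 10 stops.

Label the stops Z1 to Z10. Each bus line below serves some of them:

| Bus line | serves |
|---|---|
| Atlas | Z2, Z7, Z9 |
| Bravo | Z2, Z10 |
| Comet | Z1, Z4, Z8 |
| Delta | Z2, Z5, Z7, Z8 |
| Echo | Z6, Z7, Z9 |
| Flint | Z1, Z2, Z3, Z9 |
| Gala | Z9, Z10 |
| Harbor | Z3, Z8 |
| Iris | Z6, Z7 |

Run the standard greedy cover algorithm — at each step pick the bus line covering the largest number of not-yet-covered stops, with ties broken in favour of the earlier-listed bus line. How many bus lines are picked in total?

Greedy: pick Delta (covers 4 new) → pick Flint (covers 3 new) → pick Bravo (covers 1 new) → pick Comet (covers 1 new) → pick Echo (covers 1 new). Total picks: 5.

5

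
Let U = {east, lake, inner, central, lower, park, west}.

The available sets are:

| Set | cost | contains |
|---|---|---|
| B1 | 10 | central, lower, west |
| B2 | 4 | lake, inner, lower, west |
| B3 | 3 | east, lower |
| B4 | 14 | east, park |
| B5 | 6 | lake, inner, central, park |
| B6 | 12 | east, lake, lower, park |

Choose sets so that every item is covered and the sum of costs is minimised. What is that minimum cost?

B2, B3, B5 together cover every item (B2 ∪ B3 ∪ B5 = {east, lake, inner, central, lower, park, west}); total cost 4 + 3 + 6 = 13.
No covering selection has total cost below 13.

13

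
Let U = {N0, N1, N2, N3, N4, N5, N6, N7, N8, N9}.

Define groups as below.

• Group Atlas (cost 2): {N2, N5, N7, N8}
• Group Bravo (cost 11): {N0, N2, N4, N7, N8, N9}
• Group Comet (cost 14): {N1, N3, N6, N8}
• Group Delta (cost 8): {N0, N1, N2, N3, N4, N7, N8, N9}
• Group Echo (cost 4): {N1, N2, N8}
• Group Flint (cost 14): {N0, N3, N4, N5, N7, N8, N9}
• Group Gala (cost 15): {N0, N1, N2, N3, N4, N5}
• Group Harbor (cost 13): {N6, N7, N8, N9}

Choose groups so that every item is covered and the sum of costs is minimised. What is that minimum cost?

Atlas, Delta, Harbor together cover every item (Atlas ∪ Delta ∪ Harbor = {N0, N1, N2, N3, N4, N5, N6, N7, N8, N9}); total cost 2 + 8 + 13 = 23.
No covering selection has total cost below 23.

23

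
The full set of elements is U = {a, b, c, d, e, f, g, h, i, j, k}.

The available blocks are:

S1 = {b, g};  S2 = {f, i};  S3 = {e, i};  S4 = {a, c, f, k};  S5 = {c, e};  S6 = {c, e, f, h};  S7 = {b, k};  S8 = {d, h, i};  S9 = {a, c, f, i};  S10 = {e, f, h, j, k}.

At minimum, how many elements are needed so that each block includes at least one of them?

4

Take T = {e, g, i, k}. Each listed block contains at least one of these, so T is a hitting set of size 4.
No choice of 3 elements meets every block, so 4 is the minimum.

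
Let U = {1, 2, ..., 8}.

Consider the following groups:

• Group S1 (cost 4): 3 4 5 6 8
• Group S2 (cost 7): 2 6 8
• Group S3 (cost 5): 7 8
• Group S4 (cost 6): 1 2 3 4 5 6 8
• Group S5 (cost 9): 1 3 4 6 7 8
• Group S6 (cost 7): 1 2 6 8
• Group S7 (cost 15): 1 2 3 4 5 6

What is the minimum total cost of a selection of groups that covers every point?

11

S3, S4 together cover every point (S3 ∪ S4 = {1, 2, 3, 4, 5, 6, 7, 8}); total cost 5 + 6 = 11.
The greedy pick S1, S4, S3 costs 15; no covering selection beats 11.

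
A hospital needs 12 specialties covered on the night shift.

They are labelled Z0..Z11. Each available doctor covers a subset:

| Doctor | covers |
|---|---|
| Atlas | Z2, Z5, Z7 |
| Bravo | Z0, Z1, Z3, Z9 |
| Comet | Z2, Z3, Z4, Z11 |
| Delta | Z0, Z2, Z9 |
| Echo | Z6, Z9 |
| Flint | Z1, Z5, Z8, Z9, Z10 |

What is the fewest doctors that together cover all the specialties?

5

Take {Atlas, Comet, Delta, Echo, Flint}. Their union is {Z0, Z1, Z2, Z3, Z4, Z5, Z6, Z7, Z8, Z9, Z10, Z11}, which is all 12 specialties.
No 4 of the 6 doctors cover everything (all 15 combinations miss at least one specialty), so 5 is optimal.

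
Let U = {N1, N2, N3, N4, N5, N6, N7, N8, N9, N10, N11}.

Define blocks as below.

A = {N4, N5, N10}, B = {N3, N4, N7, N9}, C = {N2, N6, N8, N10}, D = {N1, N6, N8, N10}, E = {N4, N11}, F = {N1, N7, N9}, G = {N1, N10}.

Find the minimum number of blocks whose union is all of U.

Take {A, B, C, D, E}. Their union is {N1, N2, N3, N4, N5, N6, N7, N8, N9, N10, N11}, which is all 11 items.
No 4 of the 7 blocks cover everything (all 35 combinations miss at least one item), so 5 is optimal.

5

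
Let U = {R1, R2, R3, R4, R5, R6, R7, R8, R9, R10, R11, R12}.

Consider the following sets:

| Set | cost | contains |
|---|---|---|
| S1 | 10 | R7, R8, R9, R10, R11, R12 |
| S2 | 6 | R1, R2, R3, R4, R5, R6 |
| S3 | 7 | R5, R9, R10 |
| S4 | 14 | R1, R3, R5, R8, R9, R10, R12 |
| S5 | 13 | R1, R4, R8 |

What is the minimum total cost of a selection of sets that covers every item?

16

S1, S2 together cover every item (S1 ∪ S2 = {R1, R2, R3, R4, R5, R6, R7, R8, R9, R10, R11, R12}); total cost 10 + 6 = 16.
No covering selection has total cost below 16.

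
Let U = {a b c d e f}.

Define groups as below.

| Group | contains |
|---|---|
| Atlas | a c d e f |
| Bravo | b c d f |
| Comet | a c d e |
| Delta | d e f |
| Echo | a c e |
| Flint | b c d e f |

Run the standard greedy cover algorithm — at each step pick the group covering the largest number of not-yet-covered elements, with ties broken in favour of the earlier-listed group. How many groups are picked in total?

2

Greedy: pick Atlas (covers 5 new) → pick Bravo (covers 1 new). Total picks: 2.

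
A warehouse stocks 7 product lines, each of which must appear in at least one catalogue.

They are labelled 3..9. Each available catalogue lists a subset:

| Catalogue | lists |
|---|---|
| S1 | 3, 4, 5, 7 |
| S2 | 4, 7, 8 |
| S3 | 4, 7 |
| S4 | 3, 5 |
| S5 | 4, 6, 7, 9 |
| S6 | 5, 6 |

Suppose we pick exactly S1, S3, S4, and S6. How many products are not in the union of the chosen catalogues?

2

Union of S1, S3, S4, S6 = {3, 4, 5, 6, 7}.
Not covered: 8, 9 — 2 products.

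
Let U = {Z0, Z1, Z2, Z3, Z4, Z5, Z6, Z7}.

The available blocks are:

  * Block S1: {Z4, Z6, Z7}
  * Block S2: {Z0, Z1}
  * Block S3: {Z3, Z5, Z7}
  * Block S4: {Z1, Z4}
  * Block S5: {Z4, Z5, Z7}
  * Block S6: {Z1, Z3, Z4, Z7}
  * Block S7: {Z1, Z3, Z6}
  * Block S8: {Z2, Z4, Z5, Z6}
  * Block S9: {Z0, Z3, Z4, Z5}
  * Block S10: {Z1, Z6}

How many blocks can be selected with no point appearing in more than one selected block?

S2, S3 are pairwise disjoint (S2={Z0,Z1}; S3={Z3,Z5,Z7}).
Every remaining block overlaps one of these, and no 3 of the listed blocks are pairwise disjoint, so 2 is the maximum.

2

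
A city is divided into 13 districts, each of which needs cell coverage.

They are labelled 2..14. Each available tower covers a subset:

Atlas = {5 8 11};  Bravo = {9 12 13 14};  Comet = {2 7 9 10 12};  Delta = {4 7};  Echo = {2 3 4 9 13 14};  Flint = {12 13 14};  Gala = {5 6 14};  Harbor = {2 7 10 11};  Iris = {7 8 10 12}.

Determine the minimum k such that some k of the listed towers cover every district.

4

Take {Echo, Gala, Harbor, Iris}. Their union is {2, 3, 4, 5, 6, 7, 8, 9, 10, 11, 12, 13, 14}, which is all 13 districts.
No 3 of the 9 towers cover everything (all 84 combinations miss at least one district), so 4 is optimal.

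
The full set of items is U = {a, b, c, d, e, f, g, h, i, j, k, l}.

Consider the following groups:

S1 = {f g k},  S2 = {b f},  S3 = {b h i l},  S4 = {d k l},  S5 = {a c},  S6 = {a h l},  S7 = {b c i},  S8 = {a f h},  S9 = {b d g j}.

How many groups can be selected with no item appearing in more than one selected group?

S2, S4, S5 are pairwise disjoint (S2={b,f}; S4={d,k,l}; S5={a,c}).
Every remaining group overlaps one of these, and no 4 of the listed groups are pairwise disjoint, so 3 is the maximum.

3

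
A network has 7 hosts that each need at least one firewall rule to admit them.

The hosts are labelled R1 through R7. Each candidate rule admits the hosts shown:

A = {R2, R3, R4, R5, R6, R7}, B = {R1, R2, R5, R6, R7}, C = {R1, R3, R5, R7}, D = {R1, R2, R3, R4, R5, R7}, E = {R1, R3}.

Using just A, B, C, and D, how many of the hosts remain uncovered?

Union of A, B, C, D = {R1, R2, R3, R4, R5, R6, R7} — that's every host, so 0 are uncovered.

0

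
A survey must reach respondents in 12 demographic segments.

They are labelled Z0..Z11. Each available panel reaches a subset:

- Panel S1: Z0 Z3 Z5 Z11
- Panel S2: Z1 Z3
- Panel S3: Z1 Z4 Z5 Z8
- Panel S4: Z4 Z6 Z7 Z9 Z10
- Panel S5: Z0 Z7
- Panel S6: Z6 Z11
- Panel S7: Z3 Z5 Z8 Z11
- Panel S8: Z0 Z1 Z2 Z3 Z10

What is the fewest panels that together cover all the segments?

S4 and S7 and S8 together: S4 ∪ S7 ∪ S8 = {Z0, Z1, Z2, Z3, Z4, Z5, Z6, Z7, Z8, Z9, Z10, Z11} — every segment is covered.
Each panel has at most 5 segments, and 2·5 = 10 < 12 — so at least 3 panels are needed, and 3 is optimal.

3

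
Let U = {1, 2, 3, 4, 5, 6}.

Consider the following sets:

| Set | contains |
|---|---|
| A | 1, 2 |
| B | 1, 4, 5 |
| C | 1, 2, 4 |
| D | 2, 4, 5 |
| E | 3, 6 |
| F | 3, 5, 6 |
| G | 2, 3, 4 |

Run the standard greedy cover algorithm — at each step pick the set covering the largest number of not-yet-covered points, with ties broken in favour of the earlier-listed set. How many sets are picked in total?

Greedy: pick B (covers 3 new) → pick E (covers 2 new) → pick A (covers 1 new). Total picks: 3.
(The true minimum cover uses only 2 sets, so greedy is not optimal here.)

3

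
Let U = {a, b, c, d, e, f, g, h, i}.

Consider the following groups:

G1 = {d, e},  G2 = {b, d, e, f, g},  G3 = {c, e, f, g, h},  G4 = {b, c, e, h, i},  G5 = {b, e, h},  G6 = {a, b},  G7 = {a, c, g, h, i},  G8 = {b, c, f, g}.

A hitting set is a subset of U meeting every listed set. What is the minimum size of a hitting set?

T = {a, e, g} meets every group (each contains at least one member of T), and |T| = 3.
No choice of 2 points meets every group, so 3 is the minimum.

3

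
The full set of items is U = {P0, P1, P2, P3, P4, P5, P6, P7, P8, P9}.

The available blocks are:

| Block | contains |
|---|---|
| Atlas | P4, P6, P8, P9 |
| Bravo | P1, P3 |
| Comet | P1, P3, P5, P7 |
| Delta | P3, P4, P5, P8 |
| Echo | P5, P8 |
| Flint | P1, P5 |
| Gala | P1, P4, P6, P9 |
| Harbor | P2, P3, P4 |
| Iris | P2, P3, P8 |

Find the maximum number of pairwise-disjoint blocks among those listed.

2

Atlas, Flint are pairwise disjoint (Atlas={P4,P6,P8,P9}; Flint={P1,P5}).
Every remaining block overlaps one of these, and no 3 of the listed blocks are pairwise disjoint, so 2 is the maximum.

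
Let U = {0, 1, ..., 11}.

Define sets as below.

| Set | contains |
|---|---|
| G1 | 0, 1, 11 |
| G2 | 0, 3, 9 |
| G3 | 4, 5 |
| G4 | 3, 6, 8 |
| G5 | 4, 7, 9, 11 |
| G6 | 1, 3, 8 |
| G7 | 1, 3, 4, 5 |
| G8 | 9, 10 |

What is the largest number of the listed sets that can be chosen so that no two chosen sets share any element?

4

G1, G3, G4, G8 are pairwise disjoint (G1={0,1,11}; G3={4,5}; G4={3,6,8}; G8={9,10}).
Every remaining set overlaps one of these, and no 5 of the listed sets are pairwise disjoint, so 4 is the maximum.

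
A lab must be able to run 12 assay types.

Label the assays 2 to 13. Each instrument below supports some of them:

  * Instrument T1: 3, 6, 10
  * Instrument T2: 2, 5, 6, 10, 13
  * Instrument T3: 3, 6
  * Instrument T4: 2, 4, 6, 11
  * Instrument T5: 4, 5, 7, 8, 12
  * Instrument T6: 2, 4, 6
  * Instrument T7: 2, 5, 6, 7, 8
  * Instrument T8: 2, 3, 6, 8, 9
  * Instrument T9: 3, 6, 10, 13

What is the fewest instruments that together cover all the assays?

4

T4 and T5 and T8 and T9 together: T4 ∪ T5 ∪ T8 ∪ T9 = {2, 3, 4, 5, 6, 7, 8, 9, 10, 11, 12, 13} — every assay is covered.
No 3 of the 9 instruments cover everything (all 84 combinations miss at least one assay), so 4 is optimal.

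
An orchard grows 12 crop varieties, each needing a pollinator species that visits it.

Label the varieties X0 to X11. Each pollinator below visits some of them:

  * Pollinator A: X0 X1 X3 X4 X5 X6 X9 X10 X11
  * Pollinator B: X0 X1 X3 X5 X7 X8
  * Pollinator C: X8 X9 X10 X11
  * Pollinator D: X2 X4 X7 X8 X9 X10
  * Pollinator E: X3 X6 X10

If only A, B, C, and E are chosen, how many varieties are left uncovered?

Union of A, B, C, E = {X0, X1, X3, X4, X5, X6, X7, X8, X9, X10, X11}.
Not covered: X2 — 1 variety.

1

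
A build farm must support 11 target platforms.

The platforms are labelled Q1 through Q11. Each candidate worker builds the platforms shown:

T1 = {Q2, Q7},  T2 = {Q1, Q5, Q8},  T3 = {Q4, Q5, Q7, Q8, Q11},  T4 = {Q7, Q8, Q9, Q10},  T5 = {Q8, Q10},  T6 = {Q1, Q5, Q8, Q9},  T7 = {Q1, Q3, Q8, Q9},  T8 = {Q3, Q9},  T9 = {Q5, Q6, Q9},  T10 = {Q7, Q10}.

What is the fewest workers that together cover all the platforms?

T1 and T3 and T7 and T9 and T10 together: T1 ∪ T3 ∪ T7 ∪ T9 ∪ T10 = {Q1, Q2, Q3, Q4, Q5, Q6, Q7, Q8, Q9, Q10, Q11} — every platform is covered.
No 4 of the 10 workers cover everything (all 210 combinations miss at least one platform), so 5 is optimal.

5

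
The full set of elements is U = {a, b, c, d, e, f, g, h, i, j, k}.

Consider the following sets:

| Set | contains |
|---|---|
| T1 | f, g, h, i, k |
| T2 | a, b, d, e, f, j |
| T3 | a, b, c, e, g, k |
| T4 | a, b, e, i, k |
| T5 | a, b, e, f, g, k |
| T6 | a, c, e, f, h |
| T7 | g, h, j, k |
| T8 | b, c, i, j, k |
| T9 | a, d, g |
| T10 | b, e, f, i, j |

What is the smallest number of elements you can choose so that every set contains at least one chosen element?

T = {f, g, k} meets every set (each contains at least one member of T), and |T| = 3.
No choice of 2 elements meets every set, so 3 is the minimum.

3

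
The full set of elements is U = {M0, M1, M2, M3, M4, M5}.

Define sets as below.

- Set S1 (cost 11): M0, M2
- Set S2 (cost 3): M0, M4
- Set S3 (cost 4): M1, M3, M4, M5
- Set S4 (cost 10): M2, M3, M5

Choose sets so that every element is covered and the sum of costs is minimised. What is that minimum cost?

15

S1, S3 together cover every element (S1 ∪ S3 = {M0, M1, M2, M3, M4, M5}); total cost 11 + 4 = 15.
The greedy pick S3, S2, S4 costs 17; no covering selection beats 15.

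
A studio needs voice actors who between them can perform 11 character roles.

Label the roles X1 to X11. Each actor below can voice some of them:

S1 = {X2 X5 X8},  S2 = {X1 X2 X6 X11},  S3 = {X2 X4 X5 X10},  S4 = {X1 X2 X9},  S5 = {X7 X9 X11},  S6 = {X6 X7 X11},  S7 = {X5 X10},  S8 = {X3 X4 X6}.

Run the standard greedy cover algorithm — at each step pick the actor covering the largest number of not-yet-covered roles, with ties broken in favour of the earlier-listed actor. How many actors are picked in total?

Greedy: pick S2 (covers 4 new) → pick S3 (covers 3 new) → pick S5 (covers 2 new) → pick S1 (covers 1 new) → pick S8 (covers 1 new). Total picks: 5.

5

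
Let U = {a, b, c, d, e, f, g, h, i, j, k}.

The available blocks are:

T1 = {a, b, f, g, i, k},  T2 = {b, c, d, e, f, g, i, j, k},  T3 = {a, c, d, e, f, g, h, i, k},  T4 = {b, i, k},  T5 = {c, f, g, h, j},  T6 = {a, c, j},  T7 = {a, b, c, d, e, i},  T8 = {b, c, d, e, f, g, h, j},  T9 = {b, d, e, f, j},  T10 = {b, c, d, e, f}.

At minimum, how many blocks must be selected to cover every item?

2

T3 and T9 cover everything between them: the union {a, b, c, d, e, f, g, h, i, j, k} is all of U.
No single block has all 11 items (the largest, T2, has 9), so 2 is optimal.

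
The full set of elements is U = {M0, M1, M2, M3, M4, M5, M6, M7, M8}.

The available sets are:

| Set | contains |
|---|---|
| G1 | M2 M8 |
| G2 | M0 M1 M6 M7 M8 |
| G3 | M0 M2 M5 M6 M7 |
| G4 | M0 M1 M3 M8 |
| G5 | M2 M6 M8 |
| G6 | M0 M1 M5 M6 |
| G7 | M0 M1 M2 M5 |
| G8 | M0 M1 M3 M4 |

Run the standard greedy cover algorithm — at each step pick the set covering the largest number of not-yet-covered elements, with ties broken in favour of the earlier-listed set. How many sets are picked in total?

Greedy: pick G2 (covers 5 new) → pick G3 (covers 2 new) → pick G8 (covers 2 new). Total picks: 3.

3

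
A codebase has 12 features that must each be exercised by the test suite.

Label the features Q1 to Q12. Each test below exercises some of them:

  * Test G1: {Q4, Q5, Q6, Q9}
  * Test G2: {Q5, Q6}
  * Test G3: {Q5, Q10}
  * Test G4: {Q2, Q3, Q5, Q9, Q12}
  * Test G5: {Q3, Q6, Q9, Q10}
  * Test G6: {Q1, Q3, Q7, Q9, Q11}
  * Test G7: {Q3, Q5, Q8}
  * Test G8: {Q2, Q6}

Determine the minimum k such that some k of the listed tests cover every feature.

Take {G1, G4, G5, G6, G7}. Their union is {Q1, Q2, Q3, Q4, Q5, Q6, Q7, Q8, Q9, Q10, Q11, Q12}, which is all 12 features.
No 4 of the 8 tests cover everything (all 70 combinations miss at least one feature), so 5 is optimal.

5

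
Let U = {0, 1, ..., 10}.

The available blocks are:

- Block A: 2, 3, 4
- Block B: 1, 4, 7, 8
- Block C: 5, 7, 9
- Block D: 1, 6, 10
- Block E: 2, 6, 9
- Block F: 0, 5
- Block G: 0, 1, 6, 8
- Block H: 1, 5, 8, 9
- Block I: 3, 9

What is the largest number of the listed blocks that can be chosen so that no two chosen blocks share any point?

3

B, F, I are pairwise disjoint (B={1,4,7,8}; F={0,5}; I={3,9}).
Every remaining block overlaps one of these, and no 4 of the listed blocks are pairwise disjoint, so 3 is the maximum.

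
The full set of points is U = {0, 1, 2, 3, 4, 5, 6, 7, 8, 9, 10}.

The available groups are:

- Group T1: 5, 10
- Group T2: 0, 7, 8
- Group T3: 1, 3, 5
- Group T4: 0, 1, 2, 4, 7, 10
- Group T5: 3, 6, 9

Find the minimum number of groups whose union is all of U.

Take {T1, T2, T4, T5}. Their union is {0, 1, 2, 3, 4, 5, 6, 7, 8, 9, 10}, which is all 11 points.
No 3 of the 5 groups cover everything (all 10 combinations miss at least one point), so 4 is optimal.

4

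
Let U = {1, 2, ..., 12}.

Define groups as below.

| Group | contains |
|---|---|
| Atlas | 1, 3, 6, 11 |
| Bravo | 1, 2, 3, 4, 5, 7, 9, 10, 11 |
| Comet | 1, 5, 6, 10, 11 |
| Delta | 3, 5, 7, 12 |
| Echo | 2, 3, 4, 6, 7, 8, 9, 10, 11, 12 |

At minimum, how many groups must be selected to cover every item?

2

Bravo and Echo together: Bravo ∪ Echo = {1, 2, 3, 4, 5, 6, 7, 8, 9, 10, 11, 12} — every item is covered.
No single group has all 12 items (the largest, Echo, has 10), so 2 is optimal.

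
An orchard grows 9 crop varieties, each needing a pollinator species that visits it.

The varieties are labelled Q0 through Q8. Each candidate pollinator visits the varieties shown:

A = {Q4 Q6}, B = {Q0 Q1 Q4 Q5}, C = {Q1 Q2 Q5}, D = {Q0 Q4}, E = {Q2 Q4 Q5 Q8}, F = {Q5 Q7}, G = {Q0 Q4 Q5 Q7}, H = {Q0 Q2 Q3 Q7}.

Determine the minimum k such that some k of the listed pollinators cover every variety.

Take {A, C, E, H}. Their union is {Q0, Q1, Q2, Q3, Q4, Q5, Q6, Q7, Q8}, which is all 9 varieties.
No 3 of the 8 pollinators cover everything (all 56 combinations miss at least one variety), so 4 is optimal.

4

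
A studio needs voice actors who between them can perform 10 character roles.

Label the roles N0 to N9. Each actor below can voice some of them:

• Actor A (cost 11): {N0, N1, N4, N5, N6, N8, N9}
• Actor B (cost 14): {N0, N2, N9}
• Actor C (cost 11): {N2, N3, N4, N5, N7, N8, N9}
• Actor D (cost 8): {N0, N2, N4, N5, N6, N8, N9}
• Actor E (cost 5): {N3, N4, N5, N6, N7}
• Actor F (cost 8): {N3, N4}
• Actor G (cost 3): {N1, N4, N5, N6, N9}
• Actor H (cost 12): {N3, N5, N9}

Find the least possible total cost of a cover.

D, E, G together cover every role (D ∪ E ∪ G = {N0, N1, N2, N3, N4, N5, N6, N7, N8, N9}); total cost 8 + 5 + 3 = 16.
No covering selection has total cost below 16.

16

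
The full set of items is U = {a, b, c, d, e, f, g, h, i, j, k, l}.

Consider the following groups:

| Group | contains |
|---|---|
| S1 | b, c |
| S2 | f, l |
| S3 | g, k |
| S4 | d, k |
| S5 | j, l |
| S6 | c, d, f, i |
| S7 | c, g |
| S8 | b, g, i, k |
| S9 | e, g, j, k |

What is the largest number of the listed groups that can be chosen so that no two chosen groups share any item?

S1, S2, S4 are pairwise disjoint (S1={b,c}; S2={f,l}; S4={d,k}).
Every remaining group overlaps one of these, and no 4 of the listed groups are pairwise disjoint, so 3 is the maximum.

3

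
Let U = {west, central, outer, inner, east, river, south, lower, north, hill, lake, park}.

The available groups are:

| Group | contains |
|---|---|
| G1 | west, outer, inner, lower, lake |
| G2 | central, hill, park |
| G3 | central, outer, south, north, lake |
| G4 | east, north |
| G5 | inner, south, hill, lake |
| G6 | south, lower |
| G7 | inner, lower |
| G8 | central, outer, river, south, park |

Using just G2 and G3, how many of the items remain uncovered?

5

Union of G2, G3 = {central, outer, south, north, hill, lake, park}.
Not covered: west, inner, east, river, lower — 5 items.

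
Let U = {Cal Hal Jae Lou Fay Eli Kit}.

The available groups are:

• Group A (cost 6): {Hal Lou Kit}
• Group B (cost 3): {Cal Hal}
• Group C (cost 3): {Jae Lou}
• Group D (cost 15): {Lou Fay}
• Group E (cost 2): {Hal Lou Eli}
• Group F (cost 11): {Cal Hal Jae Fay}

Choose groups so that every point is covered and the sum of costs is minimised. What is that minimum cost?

A, E, F together cover every point (A ∪ E ∪ F = {Cal, Hal, Jae, Lou, Fay, Eli, Kit}); total cost 6 + 2 + 11 = 19.
The greedy pick E, B, C, A, F costs 25; no covering selection beats 19.

19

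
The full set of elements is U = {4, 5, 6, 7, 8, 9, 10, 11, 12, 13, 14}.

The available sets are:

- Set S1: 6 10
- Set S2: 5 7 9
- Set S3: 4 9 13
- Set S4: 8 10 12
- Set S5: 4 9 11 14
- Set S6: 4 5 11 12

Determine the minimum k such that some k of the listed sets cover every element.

S1 and S2 and S3 and S4 and S5 together: S1 ∪ S2 ∪ S3 ∪ S4 ∪ S5 = {4, 5, 6, 7, 8, 9, 10, 11, 12, 13, 14} — every element is covered.
No 4 of the 6 sets cover everything (all 15 combinations miss at least one element), so 5 is optimal.

5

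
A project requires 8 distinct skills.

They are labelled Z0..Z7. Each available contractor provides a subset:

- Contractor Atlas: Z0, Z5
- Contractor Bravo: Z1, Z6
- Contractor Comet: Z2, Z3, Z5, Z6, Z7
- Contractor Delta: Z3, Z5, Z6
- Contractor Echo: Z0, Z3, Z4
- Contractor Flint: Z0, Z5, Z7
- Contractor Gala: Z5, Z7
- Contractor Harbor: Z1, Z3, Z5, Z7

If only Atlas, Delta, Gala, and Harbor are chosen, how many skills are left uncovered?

2

Union of Atlas, Delta, Gala, Harbor = {Z0, Z1, Z3, Z5, Z6, Z7}.
Not covered: Z2, Z4 — 2 skills.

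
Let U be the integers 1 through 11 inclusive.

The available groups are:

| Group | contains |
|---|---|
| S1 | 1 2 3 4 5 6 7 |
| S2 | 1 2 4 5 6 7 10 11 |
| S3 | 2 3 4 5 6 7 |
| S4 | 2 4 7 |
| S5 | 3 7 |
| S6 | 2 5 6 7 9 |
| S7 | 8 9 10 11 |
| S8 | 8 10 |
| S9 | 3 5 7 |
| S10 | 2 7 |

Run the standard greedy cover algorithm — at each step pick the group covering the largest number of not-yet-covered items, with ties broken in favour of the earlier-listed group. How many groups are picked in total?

Greedy: pick S2 (covers 8 new) → pick S7 (covers 2 new) → pick S1 (covers 1 new). Total picks: 3.
(The true minimum cover uses only 2 groups, so greedy is not optimal here.)

3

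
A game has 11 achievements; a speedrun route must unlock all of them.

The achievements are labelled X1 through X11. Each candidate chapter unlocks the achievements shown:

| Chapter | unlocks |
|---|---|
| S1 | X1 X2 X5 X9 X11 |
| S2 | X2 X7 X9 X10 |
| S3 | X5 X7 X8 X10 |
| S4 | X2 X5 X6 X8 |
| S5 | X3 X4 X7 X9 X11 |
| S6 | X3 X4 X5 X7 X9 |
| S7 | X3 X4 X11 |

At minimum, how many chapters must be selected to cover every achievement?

S1 and S3 and S4 and S6 together: S1 ∪ S3 ∪ S4 ∪ S6 = {X1, X2, X3, X4, X5, X6, X7, X8, X9, X10, X11} — every achievement is covered.
No 3 of the 7 chapters cover everything (all 35 combinations miss at least one achievement), so 4 is optimal.

4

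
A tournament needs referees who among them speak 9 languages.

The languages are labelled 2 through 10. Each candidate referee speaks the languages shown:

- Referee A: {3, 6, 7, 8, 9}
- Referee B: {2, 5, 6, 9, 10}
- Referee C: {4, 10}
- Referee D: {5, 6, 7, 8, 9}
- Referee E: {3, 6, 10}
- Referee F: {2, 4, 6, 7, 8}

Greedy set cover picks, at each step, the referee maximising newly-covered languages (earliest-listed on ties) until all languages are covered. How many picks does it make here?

Greedy: pick A (covers 5 new) → pick B (covers 3 new) → pick C (covers 1 new). Total picks: 3.

3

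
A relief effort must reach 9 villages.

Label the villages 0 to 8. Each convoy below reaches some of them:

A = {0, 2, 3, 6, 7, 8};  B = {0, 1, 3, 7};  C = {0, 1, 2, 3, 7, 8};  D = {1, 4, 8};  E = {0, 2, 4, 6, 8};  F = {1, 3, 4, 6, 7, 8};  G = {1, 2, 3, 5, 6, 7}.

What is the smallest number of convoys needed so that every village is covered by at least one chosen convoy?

Take {E, G}. Their union is {0, 1, 2, 3, 4, 5, 6, 7, 8}, which is all 9 villages.
No single convoy has all 9 villages (the largest, A, has 6), so 2 is optimal.

2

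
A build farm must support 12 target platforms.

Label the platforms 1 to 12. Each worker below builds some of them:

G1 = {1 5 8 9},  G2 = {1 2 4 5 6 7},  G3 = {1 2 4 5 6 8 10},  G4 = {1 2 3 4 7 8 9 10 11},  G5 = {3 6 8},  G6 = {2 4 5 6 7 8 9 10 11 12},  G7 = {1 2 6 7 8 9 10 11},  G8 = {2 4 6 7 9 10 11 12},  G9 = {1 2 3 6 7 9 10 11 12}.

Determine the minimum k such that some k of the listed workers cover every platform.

2

Take {G4, G6}. Their union is {1, 2, 3, 4, 5, 6, 7, 8, 9, 10, 11, 12}, which is all 12 platforms.
No single worker has all 12 platforms (the largest, G6, has 10), so 2 is optimal.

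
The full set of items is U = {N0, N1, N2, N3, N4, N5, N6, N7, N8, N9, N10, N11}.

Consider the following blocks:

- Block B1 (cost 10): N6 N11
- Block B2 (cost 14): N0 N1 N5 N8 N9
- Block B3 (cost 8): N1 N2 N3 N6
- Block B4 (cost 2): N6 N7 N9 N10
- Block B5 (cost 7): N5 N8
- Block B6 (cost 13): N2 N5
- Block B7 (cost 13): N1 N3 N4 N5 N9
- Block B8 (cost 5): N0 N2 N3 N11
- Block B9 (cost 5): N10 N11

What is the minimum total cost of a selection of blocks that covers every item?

B4, B5, B7, B8 together cover every item (B4 ∪ B5 ∪ B7 ∪ B8 = {N0, N1, N2, N3, N4, N5, N6, N7, N8, N9, N10, N11}); total cost 2 + 7 + 13 + 5 = 27.
No covering selection has total cost below 27.

27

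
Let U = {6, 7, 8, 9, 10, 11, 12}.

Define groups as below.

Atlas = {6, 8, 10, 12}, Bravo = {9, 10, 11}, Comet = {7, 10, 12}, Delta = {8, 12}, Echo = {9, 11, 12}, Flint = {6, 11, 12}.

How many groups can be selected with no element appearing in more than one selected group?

Bravo, Delta are pairwise disjoint (Bravo={9,10,11}; Delta={8,12}).
Every remaining group overlaps one of these, and no 3 of the listed groups are pairwise disjoint, so 2 is the maximum.

2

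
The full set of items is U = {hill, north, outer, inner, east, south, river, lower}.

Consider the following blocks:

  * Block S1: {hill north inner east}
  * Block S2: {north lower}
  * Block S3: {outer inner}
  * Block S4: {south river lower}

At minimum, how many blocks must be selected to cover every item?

S1 and S3 and S4 together: S1 ∪ S3 ∪ S4 = {hill, north, outer, inner, east, south, river, lower} — every item is covered.
Only S1 contains hill, so S1 is forced; the remaining 4 items need at least 2 more blocks (each remaining block adds at most 3) — so at least 3 blocks are needed, and 3 is optimal.

3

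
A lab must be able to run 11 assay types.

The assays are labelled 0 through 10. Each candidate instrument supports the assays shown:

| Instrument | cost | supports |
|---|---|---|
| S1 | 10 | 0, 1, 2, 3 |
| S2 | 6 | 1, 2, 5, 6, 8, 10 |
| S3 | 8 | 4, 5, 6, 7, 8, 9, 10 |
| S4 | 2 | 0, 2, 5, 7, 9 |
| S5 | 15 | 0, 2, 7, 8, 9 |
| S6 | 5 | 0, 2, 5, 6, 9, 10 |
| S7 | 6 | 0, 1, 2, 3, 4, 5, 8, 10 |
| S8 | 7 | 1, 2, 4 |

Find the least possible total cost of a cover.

13

S4, S6, S7 together cover every assay (S4 ∪ S6 ∪ S7 = {0, 1, 2, 3, 4, 5, 6, 7, 8, 9, 10}); total cost 2 + 5 + 6 = 13.
No covering selection has total cost below 13.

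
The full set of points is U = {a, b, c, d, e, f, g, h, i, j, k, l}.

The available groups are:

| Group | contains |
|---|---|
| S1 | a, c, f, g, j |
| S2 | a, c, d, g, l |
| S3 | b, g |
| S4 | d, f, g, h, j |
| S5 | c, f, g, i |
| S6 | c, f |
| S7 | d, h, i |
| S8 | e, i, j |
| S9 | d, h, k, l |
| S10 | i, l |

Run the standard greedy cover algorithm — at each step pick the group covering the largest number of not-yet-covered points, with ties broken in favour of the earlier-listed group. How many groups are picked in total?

4

Greedy: pick S1 (covers 5 new) → pick S9 (covers 4 new) → pick S8 (covers 2 new) → pick S3 (covers 1 new). Total picks: 4.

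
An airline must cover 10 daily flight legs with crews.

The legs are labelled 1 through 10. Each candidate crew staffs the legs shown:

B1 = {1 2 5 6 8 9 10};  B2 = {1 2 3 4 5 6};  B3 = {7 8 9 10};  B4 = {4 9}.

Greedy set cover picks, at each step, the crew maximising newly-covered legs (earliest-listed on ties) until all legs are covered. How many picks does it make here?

Greedy: pick B1 (covers 7 new) → pick B2 (covers 2 new) → pick B3 (covers 1 new). Total picks: 3.
(The true minimum cover uses only 2 crews, so greedy is not optimal here.)

3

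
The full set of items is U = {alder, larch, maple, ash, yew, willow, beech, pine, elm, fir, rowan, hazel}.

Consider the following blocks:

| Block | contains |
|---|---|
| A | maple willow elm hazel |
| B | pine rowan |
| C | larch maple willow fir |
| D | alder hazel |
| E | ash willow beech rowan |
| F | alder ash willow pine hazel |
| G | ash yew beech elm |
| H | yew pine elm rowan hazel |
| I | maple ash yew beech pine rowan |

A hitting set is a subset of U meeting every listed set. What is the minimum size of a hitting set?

4

Take T = {maple, elm, rowan, hazel}. Each listed block contains at least one of these, so T is a hitting set of size 4.
The blocks B, C, D, G are pairwise disjoint, so any hitting set needs a separate item for each — at least 4. Hence 4 is optimal.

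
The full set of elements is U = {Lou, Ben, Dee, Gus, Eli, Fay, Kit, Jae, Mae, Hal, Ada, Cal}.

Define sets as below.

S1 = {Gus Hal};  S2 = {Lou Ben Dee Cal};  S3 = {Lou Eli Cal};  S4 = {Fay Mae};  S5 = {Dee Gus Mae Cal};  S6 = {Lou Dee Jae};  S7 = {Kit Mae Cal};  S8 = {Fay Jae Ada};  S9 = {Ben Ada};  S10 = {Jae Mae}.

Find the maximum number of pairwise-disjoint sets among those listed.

S1, S6, S7, S9 are pairwise disjoint (S1={Gus,Hal}; S6={Lou,Dee,Jae}; S7={Kit,Mae,Cal}; S9={Ben,Ada}).
Every remaining set overlaps one of these, and no 5 of the listed sets are pairwise disjoint, so 4 is the maximum.

4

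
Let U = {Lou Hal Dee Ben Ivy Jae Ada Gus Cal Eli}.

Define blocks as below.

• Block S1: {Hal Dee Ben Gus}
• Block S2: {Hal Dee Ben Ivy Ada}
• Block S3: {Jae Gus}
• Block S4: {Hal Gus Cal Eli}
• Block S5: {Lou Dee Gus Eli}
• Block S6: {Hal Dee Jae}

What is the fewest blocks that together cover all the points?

S2 and S3 and S4 and S5 together: S2 ∪ S3 ∪ S4 ∪ S5 = {Lou, Hal, Dee, Ben, Ivy, Jae, Ada, Gus, Cal, Eli} — every point is covered.
No 3 of the 6 blocks cover everything (all 20 combinations miss at least one point), so 4 is optimal.

4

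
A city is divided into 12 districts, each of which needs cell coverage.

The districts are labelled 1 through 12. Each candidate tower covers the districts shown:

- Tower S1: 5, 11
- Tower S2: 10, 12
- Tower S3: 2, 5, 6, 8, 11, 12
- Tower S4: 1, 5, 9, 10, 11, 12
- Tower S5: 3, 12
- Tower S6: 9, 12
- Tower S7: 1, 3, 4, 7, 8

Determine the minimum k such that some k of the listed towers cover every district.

3

S3 and S4 and S7 together: S3 ∪ S4 ∪ S7 = {1, 2, 3, 4, 5, 6, 7, 8, 9, 10, 11, 12} — every district is covered.
Only S3 contains 2, so S3 is forced; the remaining 6 districts need at least 2 more towers (each remaining tower adds at most 4) — so at least 3 towers are needed, and 3 is optimal.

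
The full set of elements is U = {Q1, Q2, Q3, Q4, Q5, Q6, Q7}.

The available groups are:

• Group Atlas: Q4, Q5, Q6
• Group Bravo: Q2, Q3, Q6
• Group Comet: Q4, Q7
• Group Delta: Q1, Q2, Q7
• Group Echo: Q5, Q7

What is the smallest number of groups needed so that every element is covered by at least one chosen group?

3

Atlas, Bravo, and Delta cover everything between them: the union {Q1, Q2, Q3, Q4, Q5, Q6, Q7} is all of U.
Each group has at most 3 elements, and 2·3 = 6 < 7 — so at least 3 groups are needed, and 3 is optimal.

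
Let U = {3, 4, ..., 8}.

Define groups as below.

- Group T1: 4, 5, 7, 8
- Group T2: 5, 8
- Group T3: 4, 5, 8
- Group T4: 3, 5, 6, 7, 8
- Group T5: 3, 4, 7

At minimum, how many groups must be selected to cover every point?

2

Take {T3, T4}. Their union is {3, 4, 5, 6, 7, 8}, which is all 6 points.
No single group has all 6 points (the largest, T4, has 5), so 2 is optimal.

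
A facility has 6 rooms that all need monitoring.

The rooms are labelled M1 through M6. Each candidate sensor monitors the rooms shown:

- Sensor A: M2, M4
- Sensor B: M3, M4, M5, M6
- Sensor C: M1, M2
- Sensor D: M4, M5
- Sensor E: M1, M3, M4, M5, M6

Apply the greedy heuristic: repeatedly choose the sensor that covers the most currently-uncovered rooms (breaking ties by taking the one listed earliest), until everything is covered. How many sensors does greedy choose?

Greedy: pick E (covers 5 new) → pick A (covers 1 new). Total picks: 2.

2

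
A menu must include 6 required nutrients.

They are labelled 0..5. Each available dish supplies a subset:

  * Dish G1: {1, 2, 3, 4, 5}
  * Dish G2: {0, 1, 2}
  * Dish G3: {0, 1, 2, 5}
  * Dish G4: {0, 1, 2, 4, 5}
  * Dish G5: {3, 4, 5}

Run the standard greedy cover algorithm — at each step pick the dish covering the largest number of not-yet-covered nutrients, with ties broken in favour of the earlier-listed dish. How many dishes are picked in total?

Greedy: pick G1 (covers 5 new) → pick G2 (covers 1 new). Total picks: 2.

2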